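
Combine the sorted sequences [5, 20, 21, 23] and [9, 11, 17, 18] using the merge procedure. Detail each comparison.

Merging process:

Compare 5 vs 9: take 5 from left. Merged: [5]
Compare 20 vs 9: take 9 from right. Merged: [5, 9]
Compare 20 vs 11: take 11 from right. Merged: [5, 9, 11]
Compare 20 vs 17: take 17 from right. Merged: [5, 9, 11, 17]
Compare 20 vs 18: take 18 from right. Merged: [5, 9, 11, 17, 18]
Append remaining from left: [20, 21, 23]. Merged: [5, 9, 11, 17, 18, 20, 21, 23]

Final merged array: [5, 9, 11, 17, 18, 20, 21, 23]
Total comparisons: 5

The merged array is [5, 9, 11, 17, 18, 20, 21, 23], requiring 5 comparisons. The merge step runs in O(n) time where n is the total number of elements.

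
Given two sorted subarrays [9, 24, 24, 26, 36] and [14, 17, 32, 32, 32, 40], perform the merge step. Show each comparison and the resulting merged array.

Merging process:

Compare 9 vs 14: take 9 from left. Merged: [9]
Compare 24 vs 14: take 14 from right. Merged: [9, 14]
Compare 24 vs 17: take 17 from right. Merged: [9, 14, 17]
Compare 24 vs 32: take 24 from left. Merged: [9, 14, 17, 24]
Compare 24 vs 32: take 24 from left. Merged: [9, 14, 17, 24, 24]
Compare 26 vs 32: take 26 from left. Merged: [9, 14, 17, 24, 24, 26]
Compare 36 vs 32: take 32 from right. Merged: [9, 14, 17, 24, 24, 26, 32]
Compare 36 vs 32: take 32 from right. Merged: [9, 14, 17, 24, 24, 26, 32, 32]
Compare 36 vs 32: take 32 from right. Merged: [9, 14, 17, 24, 24, 26, 32, 32, 32]
Compare 36 vs 40: take 36 from left. Merged: [9, 14, 17, 24, 24, 26, 32, 32, 32, 36]
Append remaining from right: [40]. Merged: [9, 14, 17, 24, 24, 26, 32, 32, 32, 36, 40]

Final merged array: [9, 14, 17, 24, 24, 26, 32, 32, 32, 36, 40]
Total comparisons: 10

The merged array is [9, 14, 17, 24, 24, 26, 32, 32, 32, 36, 40], requiring 10 comparisons. The merge step runs in O(n) time where n is the total number of elements.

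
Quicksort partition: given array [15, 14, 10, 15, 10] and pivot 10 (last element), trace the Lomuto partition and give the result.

Lomuto partition with pivot = 10:

Initial array: [15, 14, 10, 15, 10]

arr[0]=15 > 10: no swap
arr[1]=14 > 10: no swap
arr[2]=10 <= 10: swap with position 0, array becomes [10, 14, 15, 15, 10]
arr[3]=15 > 10: no swap

Place pivot at position 1: [10, 10, 15, 15, 14]
Pivot position: 1

After partitioning with pivot 10, the array becomes [10, 10, 15, 15, 14]. The pivot is placed at index 1. All elements to the left of the pivot are <= 10, and all elements to the right are > 10.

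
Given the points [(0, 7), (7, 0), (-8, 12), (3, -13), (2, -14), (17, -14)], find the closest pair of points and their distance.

Computing all pairwise distances among 6 points:

d((0, 7), (7, 0)) = 9.8995
d((0, 7), (-8, 12)) = 9.434
d((0, 7), (3, -13)) = 20.2237
d((0, 7), (2, -14)) = 21.095
d((0, 7), (17, -14)) = 27.0185
d((7, 0), (-8, 12)) = 19.2094
d((7, 0), (3, -13)) = 13.6015
d((7, 0), (2, -14)) = 14.8661
d((7, 0), (17, -14)) = 17.2047
d((-8, 12), (3, -13)) = 27.313
d((-8, 12), (2, -14)) = 27.8568
d((-8, 12), (17, -14)) = 36.0694
d((3, -13), (2, -14)) = 1.4142 <-- minimum
d((3, -13), (17, -14)) = 14.0357
d((2, -14), (17, -14)) = 15.0

Closest pair: (3, -13) and (2, -14) with distance 1.4142

The closest pair is (3, -13) and (2, -14) with Euclidean distance 1.4142. For 6 points, brute-force pairwise comparison is shown above. For large n, the divide-and-conquer algorithm (sort by x, recurse on halves, check the dividing strip) achieves O(n log n).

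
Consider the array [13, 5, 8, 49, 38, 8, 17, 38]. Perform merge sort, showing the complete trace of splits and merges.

Merge sort trace:

Split: [13, 5, 8, 49, 38, 8, 17, 38] -> [13, 5, 8, 49] and [38, 8, 17, 38]
  Split: [13, 5, 8, 49] -> [13, 5] and [8, 49]
    Split: [13, 5] -> [13] and [5]
    Merge: [13] + [5] -> [5, 13]
    Split: [8, 49] -> [8] and [49]
    Merge: [8] + [49] -> [8, 49]
  Merge: [5, 13] + [8, 49] -> [5, 8, 13, 49]
  Split: [38, 8, 17, 38] -> [38, 8] and [17, 38]
    Split: [38, 8] -> [38] and [8]
    Merge: [38] + [8] -> [8, 38]
    Split: [17, 38] -> [17] and [38]
    Merge: [17] + [38] -> [17, 38]
  Merge: [8, 38] + [17, 38] -> [8, 17, 38, 38]
Merge: [5, 8, 13, 49] + [8, 17, 38, 38] -> [5, 8, 8, 13, 17, 38, 38, 49]

Final sorted array: [5, 8, 8, 13, 17, 38, 38, 49]

The merge sort proceeds by recursively splitting the array and merging sorted halves.
After all merges, the sorted array is [5, 8, 8, 13, 17, 38, 38, 49].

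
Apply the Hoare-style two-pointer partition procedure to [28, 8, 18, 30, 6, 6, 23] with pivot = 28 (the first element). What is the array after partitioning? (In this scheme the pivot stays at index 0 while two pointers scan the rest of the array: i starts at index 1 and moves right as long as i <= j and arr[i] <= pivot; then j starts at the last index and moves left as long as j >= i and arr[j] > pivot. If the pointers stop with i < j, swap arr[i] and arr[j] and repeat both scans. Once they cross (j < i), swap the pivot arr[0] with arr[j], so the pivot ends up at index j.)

Hoare-style two-pointer partition with pivot = 28:

Initial array: [28, 8, 18, 30, 6, 6, 23]

Pointers start at i = 1, j = 6.
i stops at index 3 (arr[3]=30 > 28), j stops at index 6 (arr[6]=23 <= 28): swap arr[3] and arr[6], array becomes [28, 8, 18, 23, 6, 6, 30]
i ends at 6, j ends at 5: the pointers have crossed (j < i), so scanning stops.

Swap pivot arr[0] with arr[5] to place pivot at position 5: [6, 8, 18, 23, 6, 28, 30]
Pivot position: 5

After partitioning with pivot 28, the array becomes [6, 8, 18, 23, 6, 28, 30]. The pivot is placed at index 5. All elements to the left of the pivot are <= 28, and all elements to the right are > 28.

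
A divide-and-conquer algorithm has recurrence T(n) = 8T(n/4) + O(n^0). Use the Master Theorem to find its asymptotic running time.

Master Theorem for T(n) = 8T(n/4) + O(n^0):

a = 8, b = 4, c = 0
log_b(a) = log_4(8) = 1.5000

Case 1: c = 0 < log_4(8) = 1.5000
T(n) = O(n^(log_4 8))

For T(n) = 8T(n/4) + O(n^0): log_4(8) = 1.5000. This is Case 1 of the Master Theorem (c < log_b(a), work dominated by leaves), giving O(n^(log_4 8)).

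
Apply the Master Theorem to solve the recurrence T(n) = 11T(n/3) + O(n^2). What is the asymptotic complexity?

Master Theorem for T(n) = 11T(n/3) + O(n^2):

a = 11, b = 3, c = 2
log_b(a) = log_3(11) = 2.1827

Case 1: c = 2 < log_3(11) = 2.1827
T(n) = O(n^(log_3 11))

For T(n) = 11T(n/3) + O(n^2): log_3(11) = 2.1827. This is Case 1 of the Master Theorem (c < log_b(a), work dominated by leaves), giving O(n^(log_3 11)).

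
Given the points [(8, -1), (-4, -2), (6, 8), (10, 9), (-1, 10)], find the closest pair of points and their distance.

Computing all pairwise distances among 5 points:

d((8, -1), (-4, -2)) = 12.0416
d((8, -1), (6, 8)) = 9.2195
d((8, -1), (10, 9)) = 10.198
d((8, -1), (-1, 10)) = 14.2127
d((-4, -2), (6, 8)) = 14.1421
d((-4, -2), (10, 9)) = 17.8045
d((-4, -2), (-1, 10)) = 12.3693
d((6, 8), (10, 9)) = 4.1231 <-- minimum
d((6, 8), (-1, 10)) = 7.2801
d((10, 9), (-1, 10)) = 11.0454

Closest pair: (6, 8) and (10, 9) with distance 4.1231

The closest pair is (6, 8) and (10, 9) with Euclidean distance 4.1231. For 5 points, brute-force pairwise comparison is shown above. For large n, the divide-and-conquer algorithm (sort by x, recurse on halves, check the dividing strip) achieves O(n log n).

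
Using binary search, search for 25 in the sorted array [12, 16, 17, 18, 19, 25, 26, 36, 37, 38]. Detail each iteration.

Binary search for 25 in [12, 16, 17, 18, 19, 25, 26, 36, 37, 38]:

lo=0, hi=9, mid=4, arr[mid]=19 -> 19 < 25, search right half
lo=5, hi=9, mid=7, arr[mid]=36 -> 36 > 25, search left half
lo=5, hi=6, mid=5, arr[mid]=25 -> Found target at index 5!

Binary search finds 25 at index 5 after 3 comparisons. The search repeatedly halves the search space by comparing with the middle element.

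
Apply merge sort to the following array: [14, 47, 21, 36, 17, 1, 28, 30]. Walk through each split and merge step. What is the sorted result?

Merge sort trace:

Split: [14, 47, 21, 36, 17, 1, 28, 30] -> [14, 47, 21, 36] and [17, 1, 28, 30]
  Split: [14, 47, 21, 36] -> [14, 47] and [21, 36]
    Split: [14, 47] -> [14] and [47]
    Merge: [14] + [47] -> [14, 47]
    Split: [21, 36] -> [21] and [36]
    Merge: [21] + [36] -> [21, 36]
  Merge: [14, 47] + [21, 36] -> [14, 21, 36, 47]
  Split: [17, 1, 28, 30] -> [17, 1] and [28, 30]
    Split: [17, 1] -> [17] and [1]
    Merge: [17] + [1] -> [1, 17]
    Split: [28, 30] -> [28] and [30]
    Merge: [28] + [30] -> [28, 30]
  Merge: [1, 17] + [28, 30] -> [1, 17, 28, 30]
Merge: [14, 21, 36, 47] + [1, 17, 28, 30] -> [1, 14, 17, 21, 28, 30, 36, 47]

Final sorted array: [1, 14, 17, 21, 28, 30, 36, 47]

The merge sort proceeds by recursively splitting the array and merging sorted halves.
After all merges, the sorted array is [1, 14, 17, 21, 28, 30, 36, 47].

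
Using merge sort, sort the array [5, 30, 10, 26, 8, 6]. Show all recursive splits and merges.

Merge sort trace:

Split: [5, 30, 10, 26, 8, 6] -> [5, 30, 10] and [26, 8, 6]
  Split: [5, 30, 10] -> [5] and [30, 10]
    Split: [30, 10] -> [30] and [10]
    Merge: [30] + [10] -> [10, 30]
  Merge: [5] + [10, 30] -> [5, 10, 30]
  Split: [26, 8, 6] -> [26] and [8, 6]
    Split: [8, 6] -> [8] and [6]
    Merge: [8] + [6] -> [6, 8]
  Merge: [26] + [6, 8] -> [6, 8, 26]
Merge: [5, 10, 30] + [6, 8, 26] -> [5, 6, 8, 10, 26, 30]

Final sorted array: [5, 6, 8, 10, 26, 30]

The merge sort proceeds by recursively splitting the array and merging sorted halves.
After all merges, the sorted array is [5, 6, 8, 10, 26, 30].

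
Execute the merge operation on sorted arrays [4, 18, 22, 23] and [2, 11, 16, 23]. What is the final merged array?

Merging process:

Compare 4 vs 2: take 2 from right. Merged: [2]
Compare 4 vs 11: take 4 from left. Merged: [2, 4]
Compare 18 vs 11: take 11 from right. Merged: [2, 4, 11]
Compare 18 vs 16: take 16 from right. Merged: [2, 4, 11, 16]
Compare 18 vs 23: take 18 from left. Merged: [2, 4, 11, 16, 18]
Compare 22 vs 23: take 22 from left. Merged: [2, 4, 11, 16, 18, 22]
Compare 23 vs 23: take 23 from left. Merged: [2, 4, 11, 16, 18, 22, 23]
Append remaining from right: [23]. Merged: [2, 4, 11, 16, 18, 22, 23, 23]

Final merged array: [2, 4, 11, 16, 18, 22, 23, 23]
Total comparisons: 7

The merged array is [2, 4, 11, 16, 18, 22, 23, 23], requiring 7 comparisons. The merge step runs in O(n) time where n is the total number of elements.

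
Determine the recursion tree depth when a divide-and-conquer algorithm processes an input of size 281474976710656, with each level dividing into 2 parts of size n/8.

For divide and conquer with division factor 8:

Problem sizes at each level:
Level 0: 281474976710656
Level 1: 35184372088832
Level 2: 4398046511104
Level 3: 549755813888
Level 4: 68719476736
Level 5: 8589934592
Level 6: 1073741824
Level 7: 134217728
Level 8: 16777216
Level 9: 2097152
Level 10: 262144
Level 11: 32768
Level 12: 4096
Level 13: 512
Level 14: 64
Level 15: 8
Level 16: 1

The root is level 0 and the size-1 base case is level 16 (the tree spans levels 0 through 16, i.e. 17 levels counting the root), so the depth is the number of divisions: log_8(281474976710656) = 16

The recursion tree depth is log_8(281474976710656) = 16. At each level, the problem size is divided by 8, so it takes 16 divisions to reduce to a base case of size 1. The algorithm makes 2 recursive calls at each level.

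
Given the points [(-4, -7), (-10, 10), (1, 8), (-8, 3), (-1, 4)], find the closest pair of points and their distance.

Computing all pairwise distances among 5 points:

d((-4, -7), (-10, 10)) = 18.0278
d((-4, -7), (1, 8)) = 15.8114
d((-4, -7), (-8, 3)) = 10.7703
d((-4, -7), (-1, 4)) = 11.4018
d((-10, 10), (1, 8)) = 11.1803
d((-10, 10), (-8, 3)) = 7.2801
d((-10, 10), (-1, 4)) = 10.8167
d((1, 8), (-8, 3)) = 10.2956
d((1, 8), (-1, 4)) = 4.4721 <-- minimum
d((-8, 3), (-1, 4)) = 7.0711

Closest pair: (1, 8) and (-1, 4) with distance 4.4721

The closest pair is (1, 8) and (-1, 4) with Euclidean distance 4.4721. For 5 points, brute-force pairwise comparison is shown above. For large n, the divide-and-conquer algorithm (sort by x, recurse on halves, check the dividing strip) achieves O(n log n).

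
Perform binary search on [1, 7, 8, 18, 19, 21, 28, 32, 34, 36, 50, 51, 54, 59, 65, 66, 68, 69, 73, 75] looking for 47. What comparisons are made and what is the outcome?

Binary search for 47 in [1, 7, 8, 18, 19, 21, 28, 32, 34, 36, 50, 51, 54, 59, 65, 66, 68, 69, 73, 75]:

lo=0, hi=19, mid=9, arr[mid]=36 -> 36 < 47, search right half
lo=10, hi=19, mid=14, arr[mid]=65 -> 65 > 47, search left half
lo=10, hi=13, mid=11, arr[mid]=51 -> 51 > 47, search left half
lo=10, hi=10, mid=10, arr[mid]=50 -> 50 > 47, search left half
lo=10 > hi=9, target 47 not found

Binary search determines that 47 is not in the array after 4 comparisons. The search space was exhausted without finding the target.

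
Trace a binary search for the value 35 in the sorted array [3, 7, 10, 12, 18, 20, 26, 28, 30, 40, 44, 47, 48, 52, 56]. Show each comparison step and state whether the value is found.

Binary search for 35 in [3, 7, 10, 12, 18, 20, 26, 28, 30, 40, 44, 47, 48, 52, 56]:

lo=0, hi=14, mid=7, arr[mid]=28 -> 28 < 35, search right half
lo=8, hi=14, mid=11, arr[mid]=47 -> 47 > 35, search left half
lo=8, hi=10, mid=9, arr[mid]=40 -> 40 > 35, search left half
lo=8, hi=8, mid=8, arr[mid]=30 -> 30 < 35, search right half
lo=9 > hi=8, target 35 not found

Binary search determines that 35 is not in the array after 4 comparisons. The search space was exhausted without finding the target.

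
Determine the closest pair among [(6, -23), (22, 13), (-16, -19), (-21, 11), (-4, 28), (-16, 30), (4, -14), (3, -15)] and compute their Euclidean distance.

Computing all pairwise distances among 8 points:

d((6, -23), (22, 13)) = 39.3954
d((6, -23), (-16, -19)) = 22.3607
d((6, -23), (-21, 11)) = 43.4166
d((6, -23), (-4, 28)) = 51.9711
d((6, -23), (-16, 30)) = 57.3847
d((6, -23), (4, -14)) = 9.2195
d((6, -23), (3, -15)) = 8.544
d((22, 13), (-16, -19)) = 49.679
d((22, 13), (-21, 11)) = 43.0465
d((22, 13), (-4, 28)) = 30.0167
d((22, 13), (-16, 30)) = 41.6293
d((22, 13), (4, -14)) = 32.45
d((22, 13), (3, -15)) = 33.8378
d((-16, -19), (-21, 11)) = 30.4138
d((-16, -19), (-4, 28)) = 48.5077
d((-16, -19), (-16, 30)) = 49.0
d((-16, -19), (4, -14)) = 20.6155
d((-16, -19), (3, -15)) = 19.4165
d((-21, 11), (-4, 28)) = 24.0416
d((-21, 11), (-16, 30)) = 19.6469
d((-21, 11), (4, -14)) = 35.3553
d((-21, 11), (3, -15)) = 35.3836
d((-4, 28), (-16, 30)) = 12.1655
d((-4, 28), (4, -14)) = 42.7551
d((-4, 28), (3, -15)) = 43.566
d((-16, 30), (4, -14)) = 48.3322
d((-16, 30), (3, -15)) = 48.8467
d((4, -14), (3, -15)) = 1.4142 <-- minimum

Closest pair: (4, -14) and (3, -15) with distance 1.4142

The closest pair is (4, -14) and (3, -15) with Euclidean distance 1.4142. For 8 points, brute-force pairwise comparison is shown above. For large n, the divide-and-conquer algorithm (sort by x, recurse on halves, check the dividing strip) achieves O(n log n).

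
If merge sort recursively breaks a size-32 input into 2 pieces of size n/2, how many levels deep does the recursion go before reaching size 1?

For divide and conquer with division factor 2:

Problem sizes at each level:
Level 0: 32
Level 1: 16
Level 2: 8
Level 3: 4
Level 4: 2
Level 5: 1

The root is level 0 and the size-1 base case is level 5 (the tree spans levels 0 through 5, i.e. 6 levels counting the root), so the depth is the number of divisions: log_2(32) = 5

The recursion tree depth is log_2(32) = 5. At each level, the problem size is divided by 2, so it takes 5 divisions to reduce to a base case of size 1. The algorithm makes 2 recursive calls at each level.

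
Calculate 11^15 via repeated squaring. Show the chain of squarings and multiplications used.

Computing 11^15 by squaring (build up from 11^1; each line after the first costs one multiplication):

11^1 = 11
11^2 = (11^1)^2 = 11^2 = 121
11^3 = 11 * 11^2 = 11 * 121 = 1331
11^6 = (11^3)^2 = 1331^2 = 1771561
11^7 = 11 * 11^6 = 11 * 1771561 = 19487171
11^14 = (11^7)^2 = 19487171^2 = 379749833583241
11^15 = 11 * 11^14 = 11 * 379749833583241 = 4177248169415651

Result: 4177248169415651
Multiplications needed: 6 (6 lines after 11^1)

11^15 = 4177248169415651. Using exponentiation by squaring, this requires 6 multiplications. The key idea: if the exponent is even, square the half-power; if odd, multiply by the base once.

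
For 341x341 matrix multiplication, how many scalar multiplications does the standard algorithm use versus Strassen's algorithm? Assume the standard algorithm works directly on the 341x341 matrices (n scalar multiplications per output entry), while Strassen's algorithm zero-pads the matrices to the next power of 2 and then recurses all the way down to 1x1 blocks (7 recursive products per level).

Matrix multiplication for 341x341 matrices:

Strassen's algorithm requires power-of-2 dimensions. Pad 341x341 to 512x512 (next power of 2).

Standard algorithm: 341^3 = 39651821 multiplications
Strassen's algorithm: 7^(log2(512)) = 7^9 = 40353607 multiplications
Difference: 39651821 - 40353607 = -701786 (Strassen uses MORE here due to padding overhead — for small or just-over-power-of-2 n, padding can outweigh the per-level savings)

Standard: 39651821 multiplications (341^3). Strassen: 40353607 multiplications (7^9, after padding to 512x512). Strassen reduces 8 recursive multiplications to 7 at each level.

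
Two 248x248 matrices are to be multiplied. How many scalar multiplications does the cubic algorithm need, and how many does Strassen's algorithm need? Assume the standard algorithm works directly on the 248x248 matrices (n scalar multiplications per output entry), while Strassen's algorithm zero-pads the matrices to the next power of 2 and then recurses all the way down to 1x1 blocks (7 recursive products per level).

Matrix multiplication for 248x248 matrices:

Strassen's algorithm requires power-of-2 dimensions. Pad 248x248 to 256x256 (next power of 2).

Standard algorithm: 248^3 = 15252992 multiplications
Strassen's algorithm: 7^(log2(256)) = 7^8 = 5764801 multiplications
Savings: 15252992 - 5764801 = 9488191 multiplications

Standard: 15252992 multiplications (248^3). Strassen: 5764801 multiplications (7^8, after padding to 256x256). Strassen reduces 8 recursive multiplications to 7 at each level.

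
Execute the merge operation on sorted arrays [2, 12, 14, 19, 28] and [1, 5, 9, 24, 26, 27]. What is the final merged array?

Merging process:

Compare 2 vs 1: take 1 from right. Merged: [1]
Compare 2 vs 5: take 2 from left. Merged: [1, 2]
Compare 12 vs 5: take 5 from right. Merged: [1, 2, 5]
Compare 12 vs 9: take 9 from right. Merged: [1, 2, 5, 9]
Compare 12 vs 24: take 12 from left. Merged: [1, 2, 5, 9, 12]
Compare 14 vs 24: take 14 from left. Merged: [1, 2, 5, 9, 12, 14]
Compare 19 vs 24: take 19 from left. Merged: [1, 2, 5, 9, 12, 14, 19]
Compare 28 vs 24: take 24 from right. Merged: [1, 2, 5, 9, 12, 14, 19, 24]
Compare 28 vs 26: take 26 from right. Merged: [1, 2, 5, 9, 12, 14, 19, 24, 26]
Compare 28 vs 27: take 27 from right. Merged: [1, 2, 5, 9, 12, 14, 19, 24, 26, 27]
Append remaining from left: [28]. Merged: [1, 2, 5, 9, 12, 14, 19, 24, 26, 27, 28]

Final merged array: [1, 2, 5, 9, 12, 14, 19, 24, 26, 27, 28]
Total comparisons: 10

The merged array is [1, 2, 5, 9, 12, 14, 19, 24, 26, 27, 28], requiring 10 comparisons. The merge step runs in O(n) time where n is the total number of elements.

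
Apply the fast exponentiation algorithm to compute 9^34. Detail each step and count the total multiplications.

Computing 9^34 by squaring (build up from 9^1; each line after the first costs one multiplication):

9^1 = 9
9^2 = (9^1)^2 = 9^2 = 81
9^4 = (9^2)^2 = 81^2 = 6561
9^8 = (9^4)^2 = 6561^2 = 43046721
9^16 = (9^8)^2 = 43046721^2 = 1853020188851841
9^17 = 9 * 9^16 = 9 * 1853020188851841 = 16677181699666569
9^34 = (9^17)^2 = 16677181699666569^2 = 278128389443693511257285776231761

Result: 278128389443693511257285776231761
Multiplications needed: 6 (6 lines after 9^1)

9^34 = 278128389443693511257285776231761. Using exponentiation by squaring, this requires 6 multiplications. The key idea: if the exponent is even, square the half-power; if odd, multiply by the base once.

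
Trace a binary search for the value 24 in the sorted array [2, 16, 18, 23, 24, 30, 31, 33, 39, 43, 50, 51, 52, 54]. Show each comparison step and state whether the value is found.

Binary search for 24 in [2, 16, 18, 23, 24, 30, 31, 33, 39, 43, 50, 51, 52, 54]:

lo=0, hi=13, mid=6, arr[mid]=31 -> 31 > 24, search left half
lo=0, hi=5, mid=2, arr[mid]=18 -> 18 < 24, search right half
lo=3, hi=5, mid=4, arr[mid]=24 -> Found target at index 4!

Binary search finds 24 at index 4 after 3 comparisons. The search repeatedly halves the search space by comparing with the middle element.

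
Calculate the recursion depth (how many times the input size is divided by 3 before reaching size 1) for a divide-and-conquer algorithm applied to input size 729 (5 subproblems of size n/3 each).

For divide and conquer with division factor 3:

Problem sizes at each level:
Level 0: 729
Level 1: 243
Level 2: 81
Level 3: 27
Level 4: 9
Level 5: 3
Level 6: 1

The root is level 0 and the size-1 base case is level 6 (the tree spans levels 0 through 6, i.e. 7 levels counting the root), so the depth is the number of divisions: log_3(729) = 6

The recursion tree depth is log_3(729) = 6. At each level, the problem size is divided by 3, so it takes 6 divisions to reduce to a base case of size 1. The algorithm makes 5 recursive calls at each level.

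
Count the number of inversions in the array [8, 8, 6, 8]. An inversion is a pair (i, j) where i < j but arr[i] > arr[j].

Finding inversions in [8, 8, 6, 8]:

(0, 2): arr[0]=8 > arr[2]=6
(1, 2): arr[1]=8 > arr[2]=6

Total inversions: 2

The array has 2 inversion(s): (0,2), (1,2). Each pair (i,j) satisfies i < j and arr[i] > arr[j].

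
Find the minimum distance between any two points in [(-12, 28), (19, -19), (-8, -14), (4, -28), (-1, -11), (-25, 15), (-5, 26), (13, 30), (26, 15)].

Computing all pairwise distances among 9 points:

d((-12, 28), (19, -19)) = 56.3028
d((-12, 28), (-8, -14)) = 42.19
d((-12, 28), (4, -28)) = 58.2409
d((-12, 28), (-1, -11)) = 40.5216
d((-12, 28), (-25, 15)) = 18.3848
d((-12, 28), (-5, 26)) = 7.2801 <-- minimum
d((-12, 28), (13, 30)) = 25.0799
d((-12, 28), (26, 15)) = 40.1622
d((19, -19), (-8, -14)) = 27.4591
d((19, -19), (4, -28)) = 17.4929
d((19, -19), (-1, -11)) = 21.5407
d((19, -19), (-25, 15)) = 55.6058
d((19, -19), (-5, 26)) = 51.0
d((19, -19), (13, 30)) = 49.366
d((19, -19), (26, 15)) = 34.7131
d((-8, -14), (4, -28)) = 18.4391
d((-8, -14), (-1, -11)) = 7.6158
d((-8, -14), (-25, 15)) = 33.6155
d((-8, -14), (-5, 26)) = 40.1123
d((-8, -14), (13, 30)) = 48.7545
d((-8, -14), (26, 15)) = 44.6878
d((4, -28), (-1, -11)) = 17.72
d((4, -28), (-25, 15)) = 51.8652
d((4, -28), (-5, 26)) = 54.7449
d((4, -28), (13, 30)) = 58.6941
d((4, -28), (26, 15)) = 48.3011
d((-1, -11), (-25, 15)) = 35.3836
d((-1, -11), (-5, 26)) = 37.2156
d((-1, -11), (13, 30)) = 43.3244
d((-1, -11), (26, 15)) = 37.4833
d((-25, 15), (-5, 26)) = 22.8254
d((-25, 15), (13, 30)) = 40.8534
d((-25, 15), (26, 15)) = 51.0
d((-5, 26), (13, 30)) = 18.4391
d((-5, 26), (26, 15)) = 32.8938
d((13, 30), (26, 15)) = 19.8494

Closest pair: (-12, 28) and (-5, 26) with distance 7.2801

The closest pair is (-12, 28) and (-5, 26) with Euclidean distance 7.2801. For 9 points, brute-force pairwise comparison is shown above. For large n, the divide-and-conquer algorithm (sort by x, recurse on halves, check the dividing strip) achieves O(n log n).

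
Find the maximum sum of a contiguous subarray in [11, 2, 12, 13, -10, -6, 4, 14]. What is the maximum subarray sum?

Using Kadane's algorithm on [11, 2, 12, 13, -10, -6, 4, 14]:

Scanning through the array:
Position 1 (value 2): max_ending_here = 13, max_so_far = 13
Position 2 (value 12): max_ending_here = 25, max_so_far = 25
Position 3 (value 13): max_ending_here = 38, max_so_far = 38
Position 4 (value -10): max_ending_here = 28, max_so_far = 38
Position 5 (value -6): max_ending_here = 22, max_so_far = 38
Position 6 (value 4): max_ending_here = 26, max_so_far = 38
Position 7 (value 14): max_ending_here = 40, max_so_far = 40

Maximum subarray: [11, 2, 12, 13, -10, -6, 4, 14]
Maximum sum: 40

The maximum subarray is [11, 2, 12, 13, -10, -6, 4, 14] with sum 40. This subarray runs from index 0 to index 7.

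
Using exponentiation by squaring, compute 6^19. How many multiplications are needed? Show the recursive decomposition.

Computing 6^19 by squaring (build up from 6^1; each line after the first costs one multiplication):

6^1 = 6
6^2 = (6^1)^2 = 6^2 = 36
6^4 = (6^2)^2 = 36^2 = 1296
6^8 = (6^4)^2 = 1296^2 = 1679616
6^9 = 6 * 6^8 = 6 * 1679616 = 10077696
6^18 = (6^9)^2 = 10077696^2 = 101559956668416
6^19 = 6 * 6^18 = 6 * 101559956668416 = 609359740010496

Result: 609359740010496
Multiplications needed: 6 (6 lines after 6^1)

6^19 = 609359740010496. Using exponentiation by squaring, this requires 6 multiplications. The key idea: if the exponent is even, square the half-power; if odd, multiply by the base once.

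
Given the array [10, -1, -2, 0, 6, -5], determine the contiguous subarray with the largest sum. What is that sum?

Using Kadane's algorithm on [10, -1, -2, 0, 6, -5]:

Scanning through the array:
Position 1 (value -1): max_ending_here = 9, max_so_far = 10
Position 2 (value -2): max_ending_here = 7, max_so_far = 10
Position 3 (value 0): max_ending_here = 7, max_so_far = 10
Position 4 (value 6): max_ending_here = 13, max_so_far = 13
Position 5 (value -5): max_ending_here = 8, max_so_far = 13

Maximum subarray: [10, -1, -2, 0, 6]
Maximum sum: 13

The maximum subarray is [10, -1, -2, 0, 6] with sum 13. This subarray runs from index 0 to index 4.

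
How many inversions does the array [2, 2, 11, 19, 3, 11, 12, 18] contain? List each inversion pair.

Finding inversions in [2, 2, 11, 19, 3, 11, 12, 18]:

(2, 4): arr[2]=11 > arr[4]=3
(3, 4): arr[3]=19 > arr[4]=3
(3, 5): arr[3]=19 > arr[5]=11
(3, 6): arr[3]=19 > arr[6]=12
(3, 7): arr[3]=19 > arr[7]=18

Total inversions: 5

The array has 5 inversion(s): (2,4), (3,4), (3,5), (3,6), (3,7). Each pair (i,j) satisfies i < j and arr[i] > arr[j].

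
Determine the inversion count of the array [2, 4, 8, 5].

Finding inversions in [2, 4, 8, 5]:

(2, 3): arr[2]=8 > arr[3]=5

Total inversions: 1

The array has 1 inversion(s): (2,3). Each pair (i,j) satisfies i < j and arr[i] > arr[j].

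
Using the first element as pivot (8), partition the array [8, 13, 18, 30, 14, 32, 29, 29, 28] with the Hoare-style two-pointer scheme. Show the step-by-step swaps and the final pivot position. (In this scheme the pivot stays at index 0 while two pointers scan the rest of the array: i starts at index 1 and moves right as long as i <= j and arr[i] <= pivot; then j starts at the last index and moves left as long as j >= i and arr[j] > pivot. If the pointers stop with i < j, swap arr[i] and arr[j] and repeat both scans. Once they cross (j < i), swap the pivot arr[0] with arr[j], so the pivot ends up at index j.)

Hoare-style two-pointer partition with pivot = 8:

Initial array: [8, 13, 18, 30, 14, 32, 29, 29, 28]

Pointers start at i = 1, j = 8.
i ends at 1, j ends at 0: the pointers have crossed (j < i), so scanning stops.

j = 0, so swapping arr[0] with arr[j] leaves the pivot at position 0: [8, 13, 18, 30, 14, 32, 29, 29, 28]
Pivot position: 0

After partitioning with pivot 8, the array becomes [8, 13, 18, 30, 14, 32, 29, 29, 28]. The pivot is placed at index 0. All elements to the left of the pivot are <= 8, and all elements to the right are > 8.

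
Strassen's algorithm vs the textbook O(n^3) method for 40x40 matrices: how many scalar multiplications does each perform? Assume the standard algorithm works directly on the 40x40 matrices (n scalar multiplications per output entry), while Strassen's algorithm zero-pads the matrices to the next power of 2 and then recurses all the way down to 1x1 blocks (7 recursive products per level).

Matrix multiplication for 40x40 matrices:

Strassen's algorithm requires power-of-2 dimensions. Pad 40x40 to 64x64 (next power of 2).

Standard algorithm: 40^3 = 64000 multiplications
Strassen's algorithm: 7^(log2(64)) = 7^6 = 117649 multiplications
Difference: 64000 - 117649 = -53649 (Strassen uses MORE here due to padding overhead — for small or just-over-power-of-2 n, padding can outweigh the per-level savings)

Standard: 64000 multiplications (40^3). Strassen: 117649 multiplications (7^6, after padding to 64x64). Strassen reduces 8 recursive multiplications to 7 at each level.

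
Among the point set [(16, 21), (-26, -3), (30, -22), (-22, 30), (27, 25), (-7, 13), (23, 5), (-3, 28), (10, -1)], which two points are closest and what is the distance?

Computing all pairwise distances among 9 points:

d((16, 21), (-26, -3)) = 48.3735
d((16, 21), (30, -22)) = 45.2217
d((16, 21), (-22, 30)) = 39.0512
d((16, 21), (27, 25)) = 11.7047 <-- minimum
d((16, 21), (-7, 13)) = 24.3516
d((16, 21), (23, 5)) = 17.4642
d((16, 21), (-3, 28)) = 20.2485
d((16, 21), (10, -1)) = 22.8035
d((-26, -3), (30, -22)) = 59.1354
d((-26, -3), (-22, 30)) = 33.2415
d((-26, -3), (27, 25)) = 59.9416
d((-26, -3), (-7, 13)) = 24.8395
d((-26, -3), (23, 5)) = 49.6488
d((-26, -3), (-3, 28)) = 38.6005
d((-26, -3), (10, -1)) = 36.0555
d((30, -22), (-22, 30)) = 73.5391
d((30, -22), (27, 25)) = 47.0956
d((30, -22), (-7, 13)) = 50.9313
d((30, -22), (23, 5)) = 27.8927
d((30, -22), (-3, 28)) = 59.9083
d((30, -22), (10, -1)) = 29.0
d((-22, 30), (27, 25)) = 49.2544
d((-22, 30), (-7, 13)) = 22.6716
d((-22, 30), (23, 5)) = 51.4782
d((-22, 30), (-3, 28)) = 19.105
d((-22, 30), (10, -1)) = 44.5533
d((27, 25), (-7, 13)) = 36.0555
d((27, 25), (23, 5)) = 20.3961
d((27, 25), (-3, 28)) = 30.1496
d((27, 25), (10, -1)) = 31.0644
d((-7, 13), (23, 5)) = 31.0483
d((-7, 13), (-3, 28)) = 15.5242
d((-7, 13), (10, -1)) = 22.0227
d((23, 5), (-3, 28)) = 34.7131
d((23, 5), (10, -1)) = 14.3178
d((-3, 28), (10, -1)) = 31.7805

Closest pair: (16, 21) and (27, 25) with distance 11.7047

The closest pair is (16, 21) and (27, 25) with Euclidean distance 11.7047. For 9 points, brute-force pairwise comparison is shown above. For large n, the divide-and-conquer algorithm (sort by x, recurse on halves, check the dividing strip) achieves O(n log n).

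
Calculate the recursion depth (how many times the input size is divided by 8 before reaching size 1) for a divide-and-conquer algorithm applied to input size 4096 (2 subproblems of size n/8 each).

For divide and conquer with division factor 8:

Problem sizes at each level:
Level 0: 4096
Level 1: 512
Level 2: 64
Level 3: 8
Level 4: 1

The root is level 0 and the size-1 base case is level 4 (the tree spans levels 0 through 4, i.e. 5 levels counting the root), so the depth is the number of divisions: log_8(4096) = 4

The recursion tree depth is log_8(4096) = 4. At each level, the problem size is divided by 8, so it takes 4 divisions to reduce to a base case of size 1. The algorithm makes 2 recursive calls at each level.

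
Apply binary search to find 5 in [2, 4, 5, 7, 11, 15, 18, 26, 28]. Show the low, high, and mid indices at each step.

Binary search for 5 in [2, 4, 5, 7, 11, 15, 18, 26, 28]:

lo=0, hi=8, mid=4, arr[mid]=11 -> 11 > 5, search left half
lo=0, hi=3, mid=1, arr[mid]=4 -> 4 < 5, search right half
lo=2, hi=3, mid=2, arr[mid]=5 -> Found target at index 2!

Binary search finds 5 at index 2 after 3 comparisons. The search repeatedly halves the search space by comparing with the middle element.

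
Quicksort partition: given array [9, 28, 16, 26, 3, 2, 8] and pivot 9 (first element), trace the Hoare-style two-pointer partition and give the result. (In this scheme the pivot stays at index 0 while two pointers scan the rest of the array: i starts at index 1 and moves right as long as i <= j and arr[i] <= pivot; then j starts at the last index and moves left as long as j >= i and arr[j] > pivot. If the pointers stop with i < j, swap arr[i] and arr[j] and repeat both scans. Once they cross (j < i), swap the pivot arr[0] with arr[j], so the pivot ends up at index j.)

Hoare-style two-pointer partition with pivot = 9:

Initial array: [9, 28, 16, 26, 3, 2, 8]

Pointers start at i = 1, j = 6.
i stops at index 1 (arr[1]=28 > 9), j stops at index 6 (arr[6]=8 <= 9): swap arr[1] and arr[6], array becomes [9, 8, 16, 26, 3, 2, 28]
i stops at index 2 (arr[2]=16 > 9), j stops at index 5 (arr[5]=2 <= 9): swap arr[2] and arr[5], array becomes [9, 8, 2, 26, 3, 16, 28]
i stops at index 3 (arr[3]=26 > 9), j stops at index 4 (arr[4]=3 <= 9): swap arr[3] and arr[4], array becomes [9, 8, 2, 3, 26, 16, 28]
i ends at 4, j ends at 3: the pointers have crossed (j < i), so scanning stops.

Swap pivot arr[0] with arr[3] to place pivot at position 3: [3, 8, 2, 9, 26, 16, 28]
Pivot position: 3

After partitioning with pivot 9, the array becomes [3, 8, 2, 9, 26, 16, 28]. The pivot is placed at index 3. All elements to the left of the pivot are <= 9, and all elements to the right are > 9.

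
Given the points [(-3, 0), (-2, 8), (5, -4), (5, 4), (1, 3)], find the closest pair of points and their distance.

Computing all pairwise distances among 5 points:

d((-3, 0), (-2, 8)) = 8.0623
d((-3, 0), (5, -4)) = 8.9443
d((-3, 0), (5, 4)) = 8.9443
d((-3, 0), (1, 3)) = 5.0
d((-2, 8), (5, -4)) = 13.8924
d((-2, 8), (5, 4)) = 8.0623
d((-2, 8), (1, 3)) = 5.831
d((5, -4), (5, 4)) = 8.0
d((5, -4), (1, 3)) = 8.0623
d((5, 4), (1, 3)) = 4.1231 <-- minimum

Closest pair: (5, 4) and (1, 3) with distance 4.1231

The closest pair is (5, 4) and (1, 3) with Euclidean distance 4.1231. For 5 points, brute-force pairwise comparison is shown above. For large n, the divide-and-conquer algorithm (sort by x, recurse on halves, check the dividing strip) achieves O(n log n).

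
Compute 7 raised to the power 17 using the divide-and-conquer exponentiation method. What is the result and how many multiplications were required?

Computing 7^17 by squaring (build up from 7^1; each line after the first costs one multiplication):

7^1 = 7
7^2 = (7^1)^2 = 7^2 = 49
7^4 = (7^2)^2 = 49^2 = 2401
7^8 = (7^4)^2 = 2401^2 = 5764801
7^16 = (7^8)^2 = 5764801^2 = 33232930569601
7^17 = 7 * 7^16 = 7 * 33232930569601 = 232630513987207

Result: 232630513987207
Multiplications needed: 5 (5 lines after 7^1)

7^17 = 232630513987207. Using exponentiation by squaring, this requires 5 multiplications. The key idea: if the exponent is even, square the half-power; if odd, multiply by the base once.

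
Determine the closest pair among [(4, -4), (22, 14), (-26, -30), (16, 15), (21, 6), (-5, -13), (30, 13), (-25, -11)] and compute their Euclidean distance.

Computing all pairwise distances among 8 points:

d((4, -4), (22, 14)) = 25.4558
d((4, -4), (-26, -30)) = 39.6989
d((4, -4), (16, 15)) = 22.4722
d((4, -4), (21, 6)) = 19.7231
d((4, -4), (-5, -13)) = 12.7279
d((4, -4), (30, 13)) = 31.0644
d((4, -4), (-25, -11)) = 29.8329
d((22, 14), (-26, -30)) = 65.1153
d((22, 14), (16, 15)) = 6.0828 <-- minimum
d((22, 14), (21, 6)) = 8.0623
d((22, 14), (-5, -13)) = 38.1838
d((22, 14), (30, 13)) = 8.0623
d((22, 14), (-25, -11)) = 53.2353
d((-26, -30), (16, 15)) = 61.5549
d((-26, -30), (21, 6)) = 59.203
d((-26, -30), (-5, -13)) = 27.0185
d((-26, -30), (30, 13)) = 70.6045
d((-26, -30), (-25, -11)) = 19.0263
d((16, 15), (21, 6)) = 10.2956
d((16, 15), (-5, -13)) = 35.0
d((16, 15), (30, 13)) = 14.1421
d((16, 15), (-25, -11)) = 48.5489
d((21, 6), (-5, -13)) = 32.2025
d((21, 6), (30, 13)) = 11.4018
d((21, 6), (-25, -11)) = 49.0408
d((-5, -13), (30, 13)) = 43.6005
d((-5, -13), (-25, -11)) = 20.0998
d((30, 13), (-25, -11)) = 60.0083

Closest pair: (22, 14) and (16, 15) with distance 6.0828

The closest pair is (22, 14) and (16, 15) with Euclidean distance 6.0828. For 8 points, brute-force pairwise comparison is shown above. For large n, the divide-and-conquer algorithm (sort by x, recurse on halves, check the dividing strip) achieves O(n log n).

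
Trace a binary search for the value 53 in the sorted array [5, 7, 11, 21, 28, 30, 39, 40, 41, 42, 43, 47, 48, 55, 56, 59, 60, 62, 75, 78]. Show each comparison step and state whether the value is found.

Binary search for 53 in [5, 7, 11, 21, 28, 30, 39, 40, 41, 42, 43, 47, 48, 55, 56, 59, 60, 62, 75, 78]:

lo=0, hi=19, mid=9, arr[mid]=42 -> 42 < 53, search right half
lo=10, hi=19, mid=14, arr[mid]=56 -> 56 > 53, search left half
lo=10, hi=13, mid=11, arr[mid]=47 -> 47 < 53, search right half
lo=12, hi=13, mid=12, arr[mid]=48 -> 48 < 53, search right half
lo=13, hi=13, mid=13, arr[mid]=55 -> 55 > 53, search left half
lo=13 > hi=12, target 53 not found

Binary search determines that 53 is not in the array after 5 comparisons. The search space was exhausted without finding the target.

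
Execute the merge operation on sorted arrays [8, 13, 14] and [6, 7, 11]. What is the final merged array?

Merging process:

Compare 8 vs 6: take 6 from right. Merged: [6]
Compare 8 vs 7: take 7 from right. Merged: [6, 7]
Compare 8 vs 11: take 8 from left. Merged: [6, 7, 8]
Compare 13 vs 11: take 11 from right. Merged: [6, 7, 8, 11]
Append remaining from left: [13, 14]. Merged: [6, 7, 8, 11, 13, 14]

Final merged array: [6, 7, 8, 11, 13, 14]
Total comparisons: 4

The merged array is [6, 7, 8, 11, 13, 14], requiring 4 comparisons. The merge step runs in O(n) time where n is the total number of elements.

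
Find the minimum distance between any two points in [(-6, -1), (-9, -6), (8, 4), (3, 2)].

Computing all pairwise distances among 4 points:

d((-6, -1), (-9, -6)) = 5.831
d((-6, -1), (8, 4)) = 14.8661
d((-6, -1), (3, 2)) = 9.4868
d((-9, -6), (8, 4)) = 19.7231
d((-9, -6), (3, 2)) = 14.4222
d((8, 4), (3, 2)) = 5.3852 <-- minimum

Closest pair: (8, 4) and (3, 2) with distance 5.3852

The closest pair is (8, 4) and (3, 2) with Euclidean distance 5.3852. For 4 points, brute-force pairwise comparison is shown above. For large n, the divide-and-conquer algorithm (sort by x, recurse on halves, check the dividing strip) achieves O(n log n).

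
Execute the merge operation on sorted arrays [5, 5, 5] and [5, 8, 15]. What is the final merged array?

Merging process:

Compare 5 vs 5: take 5 from left. Merged: [5]
Compare 5 vs 5: take 5 from left. Merged: [5, 5]
Compare 5 vs 5: take 5 from left. Merged: [5, 5, 5]
Append remaining from right: [5, 8, 15]. Merged: [5, 5, 5, 5, 8, 15]

Final merged array: [5, 5, 5, 5, 8, 15]
Total comparisons: 3

The merged array is [5, 5, 5, 5, 8, 15], requiring 3 comparisons. The merge step runs in O(n) time where n is the total number of elements.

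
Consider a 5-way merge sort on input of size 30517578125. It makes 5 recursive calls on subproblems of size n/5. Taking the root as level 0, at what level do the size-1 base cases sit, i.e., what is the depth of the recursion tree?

For divide and conquer with division factor 5:

Problem sizes at each level:
Level 0: 30517578125
Level 1: 6103515625
Level 2: 1220703125
Level 3: 244140625
Level 4: 48828125
Level 5: 9765625
Level 6: 1953125
Level 7: 390625
Level 8: 78125
Level 9: 15625
Level 10: 3125
Level 11: 625
Level 12: 125
Level 13: 25
Level 14: 5
Level 15: 1

The root is level 0 and the size-1 base case is level 15 (the tree spans levels 0 through 15, i.e. 16 levels counting the root), so the depth is the number of divisions: log_5(30517578125) = 15

The recursion tree depth is log_5(30517578125) = 15. At each level, the problem size is divided by 5, so it takes 15 divisions to reduce to a base case of size 1. The algorithm makes 5 recursive calls at each level.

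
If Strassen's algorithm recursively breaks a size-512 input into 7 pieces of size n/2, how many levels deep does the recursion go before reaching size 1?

For divide and conquer with division factor 2:

Problem sizes at each level:
Level 0: 512
Level 1: 256
Level 2: 128
Level 3: 64
Level 4: 32
Level 5: 16
Level 6: 8
Level 7: 4
Level 8: 2
Level 9: 1

The root is level 0 and the size-1 base case is level 9 (the tree spans levels 0 through 9, i.e. 10 levels counting the root), so the depth is the number of divisions: log_2(512) = 9

The recursion tree depth is log_2(512) = 9. At each level, the problem size is divided by 2, so it takes 9 divisions to reduce to a base case of size 1. The algorithm makes 7 recursive calls at each level.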